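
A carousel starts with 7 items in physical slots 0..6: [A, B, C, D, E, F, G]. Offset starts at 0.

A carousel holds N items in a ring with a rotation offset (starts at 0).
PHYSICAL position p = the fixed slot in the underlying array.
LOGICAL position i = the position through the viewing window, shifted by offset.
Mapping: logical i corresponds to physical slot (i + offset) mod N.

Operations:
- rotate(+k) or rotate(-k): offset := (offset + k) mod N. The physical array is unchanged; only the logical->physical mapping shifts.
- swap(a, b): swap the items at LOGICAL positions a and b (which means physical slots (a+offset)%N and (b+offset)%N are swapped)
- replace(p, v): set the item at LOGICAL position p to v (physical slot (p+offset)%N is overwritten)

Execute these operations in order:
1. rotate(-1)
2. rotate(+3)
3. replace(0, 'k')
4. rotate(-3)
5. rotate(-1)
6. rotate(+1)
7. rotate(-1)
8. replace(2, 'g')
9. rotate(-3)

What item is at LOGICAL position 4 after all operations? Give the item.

After op 1 (rotate(-1)): offset=6, physical=[A,B,C,D,E,F,G], logical=[G,A,B,C,D,E,F]
After op 2 (rotate(+3)): offset=2, physical=[A,B,C,D,E,F,G], logical=[C,D,E,F,G,A,B]
After op 3 (replace(0, 'k')): offset=2, physical=[A,B,k,D,E,F,G], logical=[k,D,E,F,G,A,B]
After op 4 (rotate(-3)): offset=6, physical=[A,B,k,D,E,F,G], logical=[G,A,B,k,D,E,F]
After op 5 (rotate(-1)): offset=5, physical=[A,B,k,D,E,F,G], logical=[F,G,A,B,k,D,E]
After op 6 (rotate(+1)): offset=6, physical=[A,B,k,D,E,F,G], logical=[G,A,B,k,D,E,F]
After op 7 (rotate(-1)): offset=5, physical=[A,B,k,D,E,F,G], logical=[F,G,A,B,k,D,E]
After op 8 (replace(2, 'g')): offset=5, physical=[g,B,k,D,E,F,G], logical=[F,G,g,B,k,D,E]
After op 9 (rotate(-3)): offset=2, physical=[g,B,k,D,E,F,G], logical=[k,D,E,F,G,g,B]

Answer: G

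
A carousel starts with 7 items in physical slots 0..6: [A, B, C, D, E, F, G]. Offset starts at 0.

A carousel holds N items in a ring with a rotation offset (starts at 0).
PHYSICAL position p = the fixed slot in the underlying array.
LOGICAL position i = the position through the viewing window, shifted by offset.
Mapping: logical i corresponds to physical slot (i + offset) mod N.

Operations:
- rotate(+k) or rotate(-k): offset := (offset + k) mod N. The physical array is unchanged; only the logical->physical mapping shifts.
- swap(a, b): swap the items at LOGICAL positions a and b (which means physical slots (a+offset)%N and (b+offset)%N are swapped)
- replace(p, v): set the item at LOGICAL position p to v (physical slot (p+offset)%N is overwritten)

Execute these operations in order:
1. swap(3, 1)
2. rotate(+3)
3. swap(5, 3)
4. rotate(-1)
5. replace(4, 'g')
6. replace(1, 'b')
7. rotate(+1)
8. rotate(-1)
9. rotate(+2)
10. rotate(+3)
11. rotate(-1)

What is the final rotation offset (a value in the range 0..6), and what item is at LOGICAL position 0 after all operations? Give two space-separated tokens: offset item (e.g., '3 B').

After op 1 (swap(3, 1)): offset=0, physical=[A,D,C,B,E,F,G], logical=[A,D,C,B,E,F,G]
After op 2 (rotate(+3)): offset=3, physical=[A,D,C,B,E,F,G], logical=[B,E,F,G,A,D,C]
After op 3 (swap(5, 3)): offset=3, physical=[A,G,C,B,E,F,D], logical=[B,E,F,D,A,G,C]
After op 4 (rotate(-1)): offset=2, physical=[A,G,C,B,E,F,D], logical=[C,B,E,F,D,A,G]
After op 5 (replace(4, 'g')): offset=2, physical=[A,G,C,B,E,F,g], logical=[C,B,E,F,g,A,G]
After op 6 (replace(1, 'b')): offset=2, physical=[A,G,C,b,E,F,g], logical=[C,b,E,F,g,A,G]
After op 7 (rotate(+1)): offset=3, physical=[A,G,C,b,E,F,g], logical=[b,E,F,g,A,G,C]
After op 8 (rotate(-1)): offset=2, physical=[A,G,C,b,E,F,g], logical=[C,b,E,F,g,A,G]
After op 9 (rotate(+2)): offset=4, physical=[A,G,C,b,E,F,g], logical=[E,F,g,A,G,C,b]
After op 10 (rotate(+3)): offset=0, physical=[A,G,C,b,E,F,g], logical=[A,G,C,b,E,F,g]
After op 11 (rotate(-1)): offset=6, physical=[A,G,C,b,E,F,g], logical=[g,A,G,C,b,E,F]

Answer: 6 g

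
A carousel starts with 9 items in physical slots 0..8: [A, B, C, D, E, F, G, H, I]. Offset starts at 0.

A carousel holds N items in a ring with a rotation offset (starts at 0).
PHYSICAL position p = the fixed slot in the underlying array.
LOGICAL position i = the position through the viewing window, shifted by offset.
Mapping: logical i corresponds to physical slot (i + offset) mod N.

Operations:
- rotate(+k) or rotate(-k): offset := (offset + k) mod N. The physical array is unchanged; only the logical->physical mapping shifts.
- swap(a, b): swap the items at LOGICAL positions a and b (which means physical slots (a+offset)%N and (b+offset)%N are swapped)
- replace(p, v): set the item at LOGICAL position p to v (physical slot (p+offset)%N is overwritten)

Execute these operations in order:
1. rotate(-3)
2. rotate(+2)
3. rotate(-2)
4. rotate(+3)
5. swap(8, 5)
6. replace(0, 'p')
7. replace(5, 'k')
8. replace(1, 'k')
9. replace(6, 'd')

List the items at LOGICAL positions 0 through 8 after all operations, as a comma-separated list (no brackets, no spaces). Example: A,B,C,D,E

Answer: p,k,C,D,E,k,d,H,F

Derivation:
After op 1 (rotate(-3)): offset=6, physical=[A,B,C,D,E,F,G,H,I], logical=[G,H,I,A,B,C,D,E,F]
After op 2 (rotate(+2)): offset=8, physical=[A,B,C,D,E,F,G,H,I], logical=[I,A,B,C,D,E,F,G,H]
After op 3 (rotate(-2)): offset=6, physical=[A,B,C,D,E,F,G,H,I], logical=[G,H,I,A,B,C,D,E,F]
After op 4 (rotate(+3)): offset=0, physical=[A,B,C,D,E,F,G,H,I], logical=[A,B,C,D,E,F,G,H,I]
After op 5 (swap(8, 5)): offset=0, physical=[A,B,C,D,E,I,G,H,F], logical=[A,B,C,D,E,I,G,H,F]
After op 6 (replace(0, 'p')): offset=0, physical=[p,B,C,D,E,I,G,H,F], logical=[p,B,C,D,E,I,G,H,F]
After op 7 (replace(5, 'k')): offset=0, physical=[p,B,C,D,E,k,G,H,F], logical=[p,B,C,D,E,k,G,H,F]
After op 8 (replace(1, 'k')): offset=0, physical=[p,k,C,D,E,k,G,H,F], logical=[p,k,C,D,E,k,G,H,F]
After op 9 (replace(6, 'd')): offset=0, physical=[p,k,C,D,E,k,d,H,F], logical=[p,k,C,D,E,k,d,H,F]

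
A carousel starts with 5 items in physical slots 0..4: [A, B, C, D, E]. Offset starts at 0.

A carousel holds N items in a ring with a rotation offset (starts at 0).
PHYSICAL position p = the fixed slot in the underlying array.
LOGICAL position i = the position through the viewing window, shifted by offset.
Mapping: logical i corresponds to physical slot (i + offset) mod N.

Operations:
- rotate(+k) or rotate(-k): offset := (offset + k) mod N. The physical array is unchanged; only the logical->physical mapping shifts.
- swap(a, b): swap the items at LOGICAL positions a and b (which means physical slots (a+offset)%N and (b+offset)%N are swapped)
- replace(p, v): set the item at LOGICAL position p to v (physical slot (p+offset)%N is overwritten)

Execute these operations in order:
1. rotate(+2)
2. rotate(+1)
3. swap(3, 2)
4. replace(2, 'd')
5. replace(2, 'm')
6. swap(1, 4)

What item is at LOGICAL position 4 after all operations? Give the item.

After op 1 (rotate(+2)): offset=2, physical=[A,B,C,D,E], logical=[C,D,E,A,B]
After op 2 (rotate(+1)): offset=3, physical=[A,B,C,D,E], logical=[D,E,A,B,C]
After op 3 (swap(3, 2)): offset=3, physical=[B,A,C,D,E], logical=[D,E,B,A,C]
After op 4 (replace(2, 'd')): offset=3, physical=[d,A,C,D,E], logical=[D,E,d,A,C]
After op 5 (replace(2, 'm')): offset=3, physical=[m,A,C,D,E], logical=[D,E,m,A,C]
After op 6 (swap(1, 4)): offset=3, physical=[m,A,E,D,C], logical=[D,C,m,A,E]

Answer: E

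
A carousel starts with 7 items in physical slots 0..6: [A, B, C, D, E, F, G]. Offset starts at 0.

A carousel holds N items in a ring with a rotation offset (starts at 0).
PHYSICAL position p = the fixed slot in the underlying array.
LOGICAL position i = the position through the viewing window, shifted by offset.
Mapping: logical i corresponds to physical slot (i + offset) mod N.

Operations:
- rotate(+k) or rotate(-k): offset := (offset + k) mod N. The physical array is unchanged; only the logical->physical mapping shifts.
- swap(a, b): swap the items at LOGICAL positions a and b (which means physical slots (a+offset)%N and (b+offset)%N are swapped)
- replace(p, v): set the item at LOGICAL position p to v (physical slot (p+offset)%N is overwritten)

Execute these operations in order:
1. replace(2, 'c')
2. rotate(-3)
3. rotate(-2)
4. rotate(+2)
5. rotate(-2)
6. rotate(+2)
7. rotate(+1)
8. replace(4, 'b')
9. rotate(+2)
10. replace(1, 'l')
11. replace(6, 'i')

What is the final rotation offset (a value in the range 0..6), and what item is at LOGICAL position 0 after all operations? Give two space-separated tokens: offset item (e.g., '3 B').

After op 1 (replace(2, 'c')): offset=0, physical=[A,B,c,D,E,F,G], logical=[A,B,c,D,E,F,G]
After op 2 (rotate(-3)): offset=4, physical=[A,B,c,D,E,F,G], logical=[E,F,G,A,B,c,D]
After op 3 (rotate(-2)): offset=2, physical=[A,B,c,D,E,F,G], logical=[c,D,E,F,G,A,B]
After op 4 (rotate(+2)): offset=4, physical=[A,B,c,D,E,F,G], logical=[E,F,G,A,B,c,D]
After op 5 (rotate(-2)): offset=2, physical=[A,B,c,D,E,F,G], logical=[c,D,E,F,G,A,B]
After op 6 (rotate(+2)): offset=4, physical=[A,B,c,D,E,F,G], logical=[E,F,G,A,B,c,D]
After op 7 (rotate(+1)): offset=5, physical=[A,B,c,D,E,F,G], logical=[F,G,A,B,c,D,E]
After op 8 (replace(4, 'b')): offset=5, physical=[A,B,b,D,E,F,G], logical=[F,G,A,B,b,D,E]
After op 9 (rotate(+2)): offset=0, physical=[A,B,b,D,E,F,G], logical=[A,B,b,D,E,F,G]
After op 10 (replace(1, 'l')): offset=0, physical=[A,l,b,D,E,F,G], logical=[A,l,b,D,E,F,G]
After op 11 (replace(6, 'i')): offset=0, physical=[A,l,b,D,E,F,i], logical=[A,l,b,D,E,F,i]

Answer: 0 A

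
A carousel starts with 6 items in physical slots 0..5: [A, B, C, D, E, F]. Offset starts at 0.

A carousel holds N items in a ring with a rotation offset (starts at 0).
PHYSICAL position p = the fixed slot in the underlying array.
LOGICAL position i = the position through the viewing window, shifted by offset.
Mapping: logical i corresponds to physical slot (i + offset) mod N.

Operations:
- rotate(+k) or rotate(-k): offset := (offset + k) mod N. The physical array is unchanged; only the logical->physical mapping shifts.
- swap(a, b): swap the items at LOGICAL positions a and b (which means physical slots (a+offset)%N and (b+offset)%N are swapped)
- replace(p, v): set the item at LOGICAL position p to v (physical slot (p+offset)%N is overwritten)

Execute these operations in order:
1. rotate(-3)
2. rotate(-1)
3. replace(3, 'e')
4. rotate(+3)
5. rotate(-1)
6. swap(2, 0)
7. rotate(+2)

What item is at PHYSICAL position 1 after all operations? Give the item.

After op 1 (rotate(-3)): offset=3, physical=[A,B,C,D,E,F], logical=[D,E,F,A,B,C]
After op 2 (rotate(-1)): offset=2, physical=[A,B,C,D,E,F], logical=[C,D,E,F,A,B]
After op 3 (replace(3, 'e')): offset=2, physical=[A,B,C,D,E,e], logical=[C,D,E,e,A,B]
After op 4 (rotate(+3)): offset=5, physical=[A,B,C,D,E,e], logical=[e,A,B,C,D,E]
After op 5 (rotate(-1)): offset=4, physical=[A,B,C,D,E,e], logical=[E,e,A,B,C,D]
After op 6 (swap(2, 0)): offset=4, physical=[E,B,C,D,A,e], logical=[A,e,E,B,C,D]
After op 7 (rotate(+2)): offset=0, physical=[E,B,C,D,A,e], logical=[E,B,C,D,A,e]

Answer: B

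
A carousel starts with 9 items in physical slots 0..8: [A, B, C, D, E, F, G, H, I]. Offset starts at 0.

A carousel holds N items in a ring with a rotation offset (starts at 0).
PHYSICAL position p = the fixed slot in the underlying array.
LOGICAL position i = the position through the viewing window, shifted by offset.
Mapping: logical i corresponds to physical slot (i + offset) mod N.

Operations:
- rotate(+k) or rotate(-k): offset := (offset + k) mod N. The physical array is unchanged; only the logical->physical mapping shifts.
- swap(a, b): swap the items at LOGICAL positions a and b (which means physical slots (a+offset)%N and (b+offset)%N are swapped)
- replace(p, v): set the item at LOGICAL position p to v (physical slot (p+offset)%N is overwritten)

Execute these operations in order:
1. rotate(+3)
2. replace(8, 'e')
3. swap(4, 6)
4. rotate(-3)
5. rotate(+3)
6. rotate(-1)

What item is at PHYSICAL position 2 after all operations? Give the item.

Answer: e

Derivation:
After op 1 (rotate(+3)): offset=3, physical=[A,B,C,D,E,F,G,H,I], logical=[D,E,F,G,H,I,A,B,C]
After op 2 (replace(8, 'e')): offset=3, physical=[A,B,e,D,E,F,G,H,I], logical=[D,E,F,G,H,I,A,B,e]
After op 3 (swap(4, 6)): offset=3, physical=[H,B,e,D,E,F,G,A,I], logical=[D,E,F,G,A,I,H,B,e]
After op 4 (rotate(-3)): offset=0, physical=[H,B,e,D,E,F,G,A,I], logical=[H,B,e,D,E,F,G,A,I]
After op 5 (rotate(+3)): offset=3, physical=[H,B,e,D,E,F,G,A,I], logical=[D,E,F,G,A,I,H,B,e]
After op 6 (rotate(-1)): offset=2, physical=[H,B,e,D,E,F,G,A,I], logical=[e,D,E,F,G,A,I,H,B]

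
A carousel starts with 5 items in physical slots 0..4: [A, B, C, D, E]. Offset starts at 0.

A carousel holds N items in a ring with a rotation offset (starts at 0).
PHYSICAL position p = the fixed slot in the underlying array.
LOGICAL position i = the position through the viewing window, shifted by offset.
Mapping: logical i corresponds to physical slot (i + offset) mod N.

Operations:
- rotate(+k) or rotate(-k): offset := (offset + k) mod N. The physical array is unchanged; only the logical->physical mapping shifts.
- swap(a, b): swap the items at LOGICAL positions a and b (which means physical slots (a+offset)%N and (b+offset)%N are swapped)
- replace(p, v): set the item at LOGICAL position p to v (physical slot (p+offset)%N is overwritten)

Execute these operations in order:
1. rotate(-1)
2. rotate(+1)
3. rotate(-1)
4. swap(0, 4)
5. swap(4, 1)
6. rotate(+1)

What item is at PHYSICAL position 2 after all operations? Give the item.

After op 1 (rotate(-1)): offset=4, physical=[A,B,C,D,E], logical=[E,A,B,C,D]
After op 2 (rotate(+1)): offset=0, physical=[A,B,C,D,E], logical=[A,B,C,D,E]
After op 3 (rotate(-1)): offset=4, physical=[A,B,C,D,E], logical=[E,A,B,C,D]
After op 4 (swap(0, 4)): offset=4, physical=[A,B,C,E,D], logical=[D,A,B,C,E]
After op 5 (swap(4, 1)): offset=4, physical=[E,B,C,A,D], logical=[D,E,B,C,A]
After op 6 (rotate(+1)): offset=0, physical=[E,B,C,A,D], logical=[E,B,C,A,D]

Answer: C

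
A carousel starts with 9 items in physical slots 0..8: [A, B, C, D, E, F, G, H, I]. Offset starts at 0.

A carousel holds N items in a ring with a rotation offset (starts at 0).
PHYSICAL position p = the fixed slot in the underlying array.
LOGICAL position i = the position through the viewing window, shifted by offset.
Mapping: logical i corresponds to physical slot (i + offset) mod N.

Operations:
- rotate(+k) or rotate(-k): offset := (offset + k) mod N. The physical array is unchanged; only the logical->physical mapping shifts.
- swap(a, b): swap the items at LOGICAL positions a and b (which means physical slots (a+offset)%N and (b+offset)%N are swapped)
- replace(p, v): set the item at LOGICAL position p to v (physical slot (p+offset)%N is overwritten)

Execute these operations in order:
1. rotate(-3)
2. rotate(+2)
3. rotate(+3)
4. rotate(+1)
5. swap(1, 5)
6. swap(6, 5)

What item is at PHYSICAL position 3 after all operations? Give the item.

Answer: D

Derivation:
After op 1 (rotate(-3)): offset=6, physical=[A,B,C,D,E,F,G,H,I], logical=[G,H,I,A,B,C,D,E,F]
After op 2 (rotate(+2)): offset=8, physical=[A,B,C,D,E,F,G,H,I], logical=[I,A,B,C,D,E,F,G,H]
After op 3 (rotate(+3)): offset=2, physical=[A,B,C,D,E,F,G,H,I], logical=[C,D,E,F,G,H,I,A,B]
After op 4 (rotate(+1)): offset=3, physical=[A,B,C,D,E,F,G,H,I], logical=[D,E,F,G,H,I,A,B,C]
After op 5 (swap(1, 5)): offset=3, physical=[A,B,C,D,I,F,G,H,E], logical=[D,I,F,G,H,E,A,B,C]
After op 6 (swap(6, 5)): offset=3, physical=[E,B,C,D,I,F,G,H,A], logical=[D,I,F,G,H,A,E,B,C]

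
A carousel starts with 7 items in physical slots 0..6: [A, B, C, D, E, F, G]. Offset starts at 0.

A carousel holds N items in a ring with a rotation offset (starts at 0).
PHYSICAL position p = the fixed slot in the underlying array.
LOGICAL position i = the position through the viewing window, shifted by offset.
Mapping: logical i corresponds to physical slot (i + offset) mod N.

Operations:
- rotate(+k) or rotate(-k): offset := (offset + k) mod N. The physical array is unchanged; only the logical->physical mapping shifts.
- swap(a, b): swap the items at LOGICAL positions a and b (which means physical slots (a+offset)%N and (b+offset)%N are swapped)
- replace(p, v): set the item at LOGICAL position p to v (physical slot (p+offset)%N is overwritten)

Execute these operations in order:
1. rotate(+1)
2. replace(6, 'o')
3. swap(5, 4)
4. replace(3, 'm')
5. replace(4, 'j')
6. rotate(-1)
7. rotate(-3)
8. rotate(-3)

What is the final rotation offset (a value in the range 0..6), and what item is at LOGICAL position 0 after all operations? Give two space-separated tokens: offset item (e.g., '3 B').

After op 1 (rotate(+1)): offset=1, physical=[A,B,C,D,E,F,G], logical=[B,C,D,E,F,G,A]
After op 2 (replace(6, 'o')): offset=1, physical=[o,B,C,D,E,F,G], logical=[B,C,D,E,F,G,o]
After op 3 (swap(5, 4)): offset=1, physical=[o,B,C,D,E,G,F], logical=[B,C,D,E,G,F,o]
After op 4 (replace(3, 'm')): offset=1, physical=[o,B,C,D,m,G,F], logical=[B,C,D,m,G,F,o]
After op 5 (replace(4, 'j')): offset=1, physical=[o,B,C,D,m,j,F], logical=[B,C,D,m,j,F,o]
After op 6 (rotate(-1)): offset=0, physical=[o,B,C,D,m,j,F], logical=[o,B,C,D,m,j,F]
After op 7 (rotate(-3)): offset=4, physical=[o,B,C,D,m,j,F], logical=[m,j,F,o,B,C,D]
After op 8 (rotate(-3)): offset=1, physical=[o,B,C,D,m,j,F], logical=[B,C,D,m,j,F,o]

Answer: 1 B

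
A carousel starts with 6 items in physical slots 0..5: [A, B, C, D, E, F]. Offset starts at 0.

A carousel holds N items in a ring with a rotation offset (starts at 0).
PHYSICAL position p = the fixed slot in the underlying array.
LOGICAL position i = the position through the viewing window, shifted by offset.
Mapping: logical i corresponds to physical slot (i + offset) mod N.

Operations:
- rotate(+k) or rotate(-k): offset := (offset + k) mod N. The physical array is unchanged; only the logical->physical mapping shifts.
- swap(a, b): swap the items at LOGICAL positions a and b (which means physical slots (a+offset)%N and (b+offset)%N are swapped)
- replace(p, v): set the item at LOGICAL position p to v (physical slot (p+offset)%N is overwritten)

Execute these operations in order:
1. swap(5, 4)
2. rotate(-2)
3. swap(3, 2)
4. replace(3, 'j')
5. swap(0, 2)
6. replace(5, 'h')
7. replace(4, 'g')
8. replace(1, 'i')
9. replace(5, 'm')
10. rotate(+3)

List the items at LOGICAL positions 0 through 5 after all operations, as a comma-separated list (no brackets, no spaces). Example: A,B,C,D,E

After op 1 (swap(5, 4)): offset=0, physical=[A,B,C,D,F,E], logical=[A,B,C,D,F,E]
After op 2 (rotate(-2)): offset=4, physical=[A,B,C,D,F,E], logical=[F,E,A,B,C,D]
After op 3 (swap(3, 2)): offset=4, physical=[B,A,C,D,F,E], logical=[F,E,B,A,C,D]
After op 4 (replace(3, 'j')): offset=4, physical=[B,j,C,D,F,E], logical=[F,E,B,j,C,D]
After op 5 (swap(0, 2)): offset=4, physical=[F,j,C,D,B,E], logical=[B,E,F,j,C,D]
After op 6 (replace(5, 'h')): offset=4, physical=[F,j,C,h,B,E], logical=[B,E,F,j,C,h]
After op 7 (replace(4, 'g')): offset=4, physical=[F,j,g,h,B,E], logical=[B,E,F,j,g,h]
After op 8 (replace(1, 'i')): offset=4, physical=[F,j,g,h,B,i], logical=[B,i,F,j,g,h]
After op 9 (replace(5, 'm')): offset=4, physical=[F,j,g,m,B,i], logical=[B,i,F,j,g,m]
After op 10 (rotate(+3)): offset=1, physical=[F,j,g,m,B,i], logical=[j,g,m,B,i,F]

Answer: j,g,m,B,i,F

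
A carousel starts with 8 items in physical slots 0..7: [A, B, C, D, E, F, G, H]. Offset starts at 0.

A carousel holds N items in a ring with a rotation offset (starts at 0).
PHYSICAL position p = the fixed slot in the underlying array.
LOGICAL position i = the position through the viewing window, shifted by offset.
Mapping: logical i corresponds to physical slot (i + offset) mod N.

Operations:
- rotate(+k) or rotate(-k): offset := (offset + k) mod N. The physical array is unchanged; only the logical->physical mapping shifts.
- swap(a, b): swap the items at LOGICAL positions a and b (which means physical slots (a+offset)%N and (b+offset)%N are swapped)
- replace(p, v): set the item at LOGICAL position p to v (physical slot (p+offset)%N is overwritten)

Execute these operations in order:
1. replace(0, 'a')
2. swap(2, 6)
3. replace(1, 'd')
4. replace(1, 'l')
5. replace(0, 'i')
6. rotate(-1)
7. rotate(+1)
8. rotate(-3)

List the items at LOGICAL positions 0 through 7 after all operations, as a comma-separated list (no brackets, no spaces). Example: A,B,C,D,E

Answer: F,C,H,i,l,G,D,E

Derivation:
After op 1 (replace(0, 'a')): offset=0, physical=[a,B,C,D,E,F,G,H], logical=[a,B,C,D,E,F,G,H]
After op 2 (swap(2, 6)): offset=0, physical=[a,B,G,D,E,F,C,H], logical=[a,B,G,D,E,F,C,H]
After op 3 (replace(1, 'd')): offset=0, physical=[a,d,G,D,E,F,C,H], logical=[a,d,G,D,E,F,C,H]
After op 4 (replace(1, 'l')): offset=0, physical=[a,l,G,D,E,F,C,H], logical=[a,l,G,D,E,F,C,H]
After op 5 (replace(0, 'i')): offset=0, physical=[i,l,G,D,E,F,C,H], logical=[i,l,G,D,E,F,C,H]
After op 6 (rotate(-1)): offset=7, physical=[i,l,G,D,E,F,C,H], logical=[H,i,l,G,D,E,F,C]
After op 7 (rotate(+1)): offset=0, physical=[i,l,G,D,E,F,C,H], logical=[i,l,G,D,E,F,C,H]
After op 8 (rotate(-3)): offset=5, physical=[i,l,G,D,E,F,C,H], logical=[F,C,H,i,l,G,D,E]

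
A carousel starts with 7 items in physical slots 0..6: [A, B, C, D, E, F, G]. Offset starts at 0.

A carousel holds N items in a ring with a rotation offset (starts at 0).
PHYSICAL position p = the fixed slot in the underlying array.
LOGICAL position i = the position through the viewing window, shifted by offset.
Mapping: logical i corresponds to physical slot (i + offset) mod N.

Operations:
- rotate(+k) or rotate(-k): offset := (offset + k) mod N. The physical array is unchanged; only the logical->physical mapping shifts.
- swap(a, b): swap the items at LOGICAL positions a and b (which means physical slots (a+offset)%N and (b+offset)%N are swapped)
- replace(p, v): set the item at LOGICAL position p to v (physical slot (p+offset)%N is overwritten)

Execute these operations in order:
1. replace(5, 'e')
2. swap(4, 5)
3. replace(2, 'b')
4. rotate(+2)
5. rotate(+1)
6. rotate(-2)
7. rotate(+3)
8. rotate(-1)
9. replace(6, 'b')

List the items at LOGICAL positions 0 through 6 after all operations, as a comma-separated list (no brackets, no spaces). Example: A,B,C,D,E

Answer: D,e,E,G,A,B,b

Derivation:
After op 1 (replace(5, 'e')): offset=0, physical=[A,B,C,D,E,e,G], logical=[A,B,C,D,E,e,G]
After op 2 (swap(4, 5)): offset=0, physical=[A,B,C,D,e,E,G], logical=[A,B,C,D,e,E,G]
After op 3 (replace(2, 'b')): offset=0, physical=[A,B,b,D,e,E,G], logical=[A,B,b,D,e,E,G]
After op 4 (rotate(+2)): offset=2, physical=[A,B,b,D,e,E,G], logical=[b,D,e,E,G,A,B]
After op 5 (rotate(+1)): offset=3, physical=[A,B,b,D,e,E,G], logical=[D,e,E,G,A,B,b]
After op 6 (rotate(-2)): offset=1, physical=[A,B,b,D,e,E,G], logical=[B,b,D,e,E,G,A]
After op 7 (rotate(+3)): offset=4, physical=[A,B,b,D,e,E,G], logical=[e,E,G,A,B,b,D]
After op 8 (rotate(-1)): offset=3, physical=[A,B,b,D,e,E,G], logical=[D,e,E,G,A,B,b]
After op 9 (replace(6, 'b')): offset=3, physical=[A,B,b,D,e,E,G], logical=[D,e,E,G,A,B,b]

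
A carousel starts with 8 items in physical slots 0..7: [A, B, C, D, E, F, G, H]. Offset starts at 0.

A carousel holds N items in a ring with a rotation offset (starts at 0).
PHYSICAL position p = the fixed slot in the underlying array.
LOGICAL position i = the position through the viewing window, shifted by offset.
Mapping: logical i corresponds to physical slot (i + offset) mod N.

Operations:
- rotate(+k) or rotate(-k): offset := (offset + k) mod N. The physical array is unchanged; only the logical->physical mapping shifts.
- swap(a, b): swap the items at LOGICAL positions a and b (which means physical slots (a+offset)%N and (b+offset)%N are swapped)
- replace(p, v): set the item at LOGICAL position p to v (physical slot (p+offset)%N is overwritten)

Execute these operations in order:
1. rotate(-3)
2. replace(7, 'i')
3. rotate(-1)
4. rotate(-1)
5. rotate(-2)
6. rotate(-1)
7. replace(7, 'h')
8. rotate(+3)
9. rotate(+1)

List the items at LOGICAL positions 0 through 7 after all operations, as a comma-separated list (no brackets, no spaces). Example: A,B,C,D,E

Answer: i,F,G,h,A,B,C,D

Derivation:
After op 1 (rotate(-3)): offset=5, physical=[A,B,C,D,E,F,G,H], logical=[F,G,H,A,B,C,D,E]
After op 2 (replace(7, 'i')): offset=5, physical=[A,B,C,D,i,F,G,H], logical=[F,G,H,A,B,C,D,i]
After op 3 (rotate(-1)): offset=4, physical=[A,B,C,D,i,F,G,H], logical=[i,F,G,H,A,B,C,D]
After op 4 (rotate(-1)): offset=3, physical=[A,B,C,D,i,F,G,H], logical=[D,i,F,G,H,A,B,C]
After op 5 (rotate(-2)): offset=1, physical=[A,B,C,D,i,F,G,H], logical=[B,C,D,i,F,G,H,A]
After op 6 (rotate(-1)): offset=0, physical=[A,B,C,D,i,F,G,H], logical=[A,B,C,D,i,F,G,H]
After op 7 (replace(7, 'h')): offset=0, physical=[A,B,C,D,i,F,G,h], logical=[A,B,C,D,i,F,G,h]
After op 8 (rotate(+3)): offset=3, physical=[A,B,C,D,i,F,G,h], logical=[D,i,F,G,h,A,B,C]
After op 9 (rotate(+1)): offset=4, physical=[A,B,C,D,i,F,G,h], logical=[i,F,G,h,A,B,C,D]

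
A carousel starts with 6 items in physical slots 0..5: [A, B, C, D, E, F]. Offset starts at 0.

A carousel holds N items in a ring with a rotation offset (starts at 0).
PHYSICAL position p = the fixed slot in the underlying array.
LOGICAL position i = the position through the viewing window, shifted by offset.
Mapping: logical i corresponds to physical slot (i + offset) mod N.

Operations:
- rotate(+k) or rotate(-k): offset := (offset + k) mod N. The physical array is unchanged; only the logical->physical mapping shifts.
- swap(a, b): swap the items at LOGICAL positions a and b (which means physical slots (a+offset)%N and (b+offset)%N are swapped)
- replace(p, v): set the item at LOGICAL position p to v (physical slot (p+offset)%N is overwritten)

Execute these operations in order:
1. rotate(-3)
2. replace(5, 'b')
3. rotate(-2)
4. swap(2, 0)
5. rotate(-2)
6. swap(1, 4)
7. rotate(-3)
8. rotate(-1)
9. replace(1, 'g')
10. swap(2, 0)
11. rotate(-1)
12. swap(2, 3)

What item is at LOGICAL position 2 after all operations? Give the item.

Answer: D

Derivation:
After op 1 (rotate(-3)): offset=3, physical=[A,B,C,D,E,F], logical=[D,E,F,A,B,C]
After op 2 (replace(5, 'b')): offset=3, physical=[A,B,b,D,E,F], logical=[D,E,F,A,B,b]
After op 3 (rotate(-2)): offset=1, physical=[A,B,b,D,E,F], logical=[B,b,D,E,F,A]
After op 4 (swap(2, 0)): offset=1, physical=[A,D,b,B,E,F], logical=[D,b,B,E,F,A]
After op 5 (rotate(-2)): offset=5, physical=[A,D,b,B,E,F], logical=[F,A,D,b,B,E]
After op 6 (swap(1, 4)): offset=5, physical=[B,D,b,A,E,F], logical=[F,B,D,b,A,E]
After op 7 (rotate(-3)): offset=2, physical=[B,D,b,A,E,F], logical=[b,A,E,F,B,D]
After op 8 (rotate(-1)): offset=1, physical=[B,D,b,A,E,F], logical=[D,b,A,E,F,B]
After op 9 (replace(1, 'g')): offset=1, physical=[B,D,g,A,E,F], logical=[D,g,A,E,F,B]
After op 10 (swap(2, 0)): offset=1, physical=[B,A,g,D,E,F], logical=[A,g,D,E,F,B]
After op 11 (rotate(-1)): offset=0, physical=[B,A,g,D,E,F], logical=[B,A,g,D,E,F]
After op 12 (swap(2, 3)): offset=0, physical=[B,A,D,g,E,F], logical=[B,A,D,g,E,F]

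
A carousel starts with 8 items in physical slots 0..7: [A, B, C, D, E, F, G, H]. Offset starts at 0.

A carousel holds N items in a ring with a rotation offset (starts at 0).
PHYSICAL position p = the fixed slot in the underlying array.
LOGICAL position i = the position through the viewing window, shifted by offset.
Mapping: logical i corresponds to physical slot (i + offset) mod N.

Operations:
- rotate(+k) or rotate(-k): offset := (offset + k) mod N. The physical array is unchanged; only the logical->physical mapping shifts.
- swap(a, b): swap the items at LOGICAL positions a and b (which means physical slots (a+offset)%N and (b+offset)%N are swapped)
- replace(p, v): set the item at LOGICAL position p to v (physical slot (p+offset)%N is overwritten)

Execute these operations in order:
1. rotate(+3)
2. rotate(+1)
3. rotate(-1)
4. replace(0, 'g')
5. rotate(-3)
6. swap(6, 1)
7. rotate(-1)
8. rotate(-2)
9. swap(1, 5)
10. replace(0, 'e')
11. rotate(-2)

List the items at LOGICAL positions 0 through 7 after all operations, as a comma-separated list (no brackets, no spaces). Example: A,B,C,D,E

Answer: g,E,e,C,H,A,G,B

Derivation:
After op 1 (rotate(+3)): offset=3, physical=[A,B,C,D,E,F,G,H], logical=[D,E,F,G,H,A,B,C]
After op 2 (rotate(+1)): offset=4, physical=[A,B,C,D,E,F,G,H], logical=[E,F,G,H,A,B,C,D]
After op 3 (rotate(-1)): offset=3, physical=[A,B,C,D,E,F,G,H], logical=[D,E,F,G,H,A,B,C]
After op 4 (replace(0, 'g')): offset=3, physical=[A,B,C,g,E,F,G,H], logical=[g,E,F,G,H,A,B,C]
After op 5 (rotate(-3)): offset=0, physical=[A,B,C,g,E,F,G,H], logical=[A,B,C,g,E,F,G,H]
After op 6 (swap(6, 1)): offset=0, physical=[A,G,C,g,E,F,B,H], logical=[A,G,C,g,E,F,B,H]
After op 7 (rotate(-1)): offset=7, physical=[A,G,C,g,E,F,B,H], logical=[H,A,G,C,g,E,F,B]
After op 8 (rotate(-2)): offset=5, physical=[A,G,C,g,E,F,B,H], logical=[F,B,H,A,G,C,g,E]
After op 9 (swap(1, 5)): offset=5, physical=[A,G,B,g,E,F,C,H], logical=[F,C,H,A,G,B,g,E]
After op 10 (replace(0, 'e')): offset=5, physical=[A,G,B,g,E,e,C,H], logical=[e,C,H,A,G,B,g,E]
After op 11 (rotate(-2)): offset=3, physical=[A,G,B,g,E,e,C,H], logical=[g,E,e,C,H,A,G,B]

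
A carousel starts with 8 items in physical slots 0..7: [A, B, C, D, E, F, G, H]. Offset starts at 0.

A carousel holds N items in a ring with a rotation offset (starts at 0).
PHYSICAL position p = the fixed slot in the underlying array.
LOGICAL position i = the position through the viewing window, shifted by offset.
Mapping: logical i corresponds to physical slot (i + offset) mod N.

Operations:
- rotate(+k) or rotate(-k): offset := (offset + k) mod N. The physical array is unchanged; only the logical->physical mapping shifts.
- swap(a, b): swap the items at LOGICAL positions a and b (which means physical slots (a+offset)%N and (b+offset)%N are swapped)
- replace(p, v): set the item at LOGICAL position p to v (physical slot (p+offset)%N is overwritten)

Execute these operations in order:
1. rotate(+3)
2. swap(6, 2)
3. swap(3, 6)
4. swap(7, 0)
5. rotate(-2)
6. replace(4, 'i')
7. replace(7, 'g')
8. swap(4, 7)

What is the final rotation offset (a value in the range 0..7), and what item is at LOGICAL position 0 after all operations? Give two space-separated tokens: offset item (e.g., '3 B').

Answer: 1 G

Derivation:
After op 1 (rotate(+3)): offset=3, physical=[A,B,C,D,E,F,G,H], logical=[D,E,F,G,H,A,B,C]
After op 2 (swap(6, 2)): offset=3, physical=[A,F,C,D,E,B,G,H], logical=[D,E,B,G,H,A,F,C]
After op 3 (swap(3, 6)): offset=3, physical=[A,G,C,D,E,B,F,H], logical=[D,E,B,F,H,A,G,C]
After op 4 (swap(7, 0)): offset=3, physical=[A,G,D,C,E,B,F,H], logical=[C,E,B,F,H,A,G,D]
After op 5 (rotate(-2)): offset=1, physical=[A,G,D,C,E,B,F,H], logical=[G,D,C,E,B,F,H,A]
After op 6 (replace(4, 'i')): offset=1, physical=[A,G,D,C,E,i,F,H], logical=[G,D,C,E,i,F,H,A]
After op 7 (replace(7, 'g')): offset=1, physical=[g,G,D,C,E,i,F,H], logical=[G,D,C,E,i,F,H,g]
After op 8 (swap(4, 7)): offset=1, physical=[i,G,D,C,E,g,F,H], logical=[G,D,C,E,g,F,H,i]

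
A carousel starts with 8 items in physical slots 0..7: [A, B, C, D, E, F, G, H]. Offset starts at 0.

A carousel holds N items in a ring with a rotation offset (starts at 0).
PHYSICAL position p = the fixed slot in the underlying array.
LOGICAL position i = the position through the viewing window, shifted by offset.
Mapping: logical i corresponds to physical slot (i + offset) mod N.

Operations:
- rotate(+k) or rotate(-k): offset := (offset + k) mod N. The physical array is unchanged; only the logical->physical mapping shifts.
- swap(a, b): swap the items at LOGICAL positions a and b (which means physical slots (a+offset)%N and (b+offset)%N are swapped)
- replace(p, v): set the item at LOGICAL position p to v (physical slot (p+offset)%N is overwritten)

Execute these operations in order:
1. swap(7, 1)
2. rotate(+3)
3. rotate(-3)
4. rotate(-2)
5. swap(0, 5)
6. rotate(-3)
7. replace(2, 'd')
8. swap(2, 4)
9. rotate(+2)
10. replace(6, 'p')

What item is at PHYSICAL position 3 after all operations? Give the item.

After op 1 (swap(7, 1)): offset=0, physical=[A,H,C,D,E,F,G,B], logical=[A,H,C,D,E,F,G,B]
After op 2 (rotate(+3)): offset=3, physical=[A,H,C,D,E,F,G,B], logical=[D,E,F,G,B,A,H,C]
After op 3 (rotate(-3)): offset=0, physical=[A,H,C,D,E,F,G,B], logical=[A,H,C,D,E,F,G,B]
After op 4 (rotate(-2)): offset=6, physical=[A,H,C,D,E,F,G,B], logical=[G,B,A,H,C,D,E,F]
After op 5 (swap(0, 5)): offset=6, physical=[A,H,C,G,E,F,D,B], logical=[D,B,A,H,C,G,E,F]
After op 6 (rotate(-3)): offset=3, physical=[A,H,C,G,E,F,D,B], logical=[G,E,F,D,B,A,H,C]
After op 7 (replace(2, 'd')): offset=3, physical=[A,H,C,G,E,d,D,B], logical=[G,E,d,D,B,A,H,C]
After op 8 (swap(2, 4)): offset=3, physical=[A,H,C,G,E,B,D,d], logical=[G,E,B,D,d,A,H,C]
After op 9 (rotate(+2)): offset=5, physical=[A,H,C,G,E,B,D,d], logical=[B,D,d,A,H,C,G,E]
After op 10 (replace(6, 'p')): offset=5, physical=[A,H,C,p,E,B,D,d], logical=[B,D,d,A,H,C,p,E]

Answer: p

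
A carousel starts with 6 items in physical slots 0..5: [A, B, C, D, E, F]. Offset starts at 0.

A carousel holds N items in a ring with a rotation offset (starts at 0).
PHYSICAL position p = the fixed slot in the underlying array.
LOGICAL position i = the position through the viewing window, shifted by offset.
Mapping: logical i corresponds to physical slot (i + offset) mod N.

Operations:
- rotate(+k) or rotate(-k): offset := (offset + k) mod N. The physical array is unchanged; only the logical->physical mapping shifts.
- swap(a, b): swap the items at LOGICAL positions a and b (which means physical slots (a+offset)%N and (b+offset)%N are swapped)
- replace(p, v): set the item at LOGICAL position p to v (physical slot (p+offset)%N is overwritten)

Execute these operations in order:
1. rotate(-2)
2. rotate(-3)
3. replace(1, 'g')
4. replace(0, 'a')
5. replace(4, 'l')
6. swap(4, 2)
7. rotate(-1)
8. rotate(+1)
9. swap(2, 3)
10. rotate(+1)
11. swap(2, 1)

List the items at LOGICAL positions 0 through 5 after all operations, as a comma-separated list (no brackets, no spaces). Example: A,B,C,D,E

Answer: g,l,E,D,A,a

Derivation:
After op 1 (rotate(-2)): offset=4, physical=[A,B,C,D,E,F], logical=[E,F,A,B,C,D]
After op 2 (rotate(-3)): offset=1, physical=[A,B,C,D,E,F], logical=[B,C,D,E,F,A]
After op 3 (replace(1, 'g')): offset=1, physical=[A,B,g,D,E,F], logical=[B,g,D,E,F,A]
After op 4 (replace(0, 'a')): offset=1, physical=[A,a,g,D,E,F], logical=[a,g,D,E,F,A]
After op 5 (replace(4, 'l')): offset=1, physical=[A,a,g,D,E,l], logical=[a,g,D,E,l,A]
After op 6 (swap(4, 2)): offset=1, physical=[A,a,g,l,E,D], logical=[a,g,l,E,D,A]
After op 7 (rotate(-1)): offset=0, physical=[A,a,g,l,E,D], logical=[A,a,g,l,E,D]
After op 8 (rotate(+1)): offset=1, physical=[A,a,g,l,E,D], logical=[a,g,l,E,D,A]
After op 9 (swap(2, 3)): offset=1, physical=[A,a,g,E,l,D], logical=[a,g,E,l,D,A]
After op 10 (rotate(+1)): offset=2, physical=[A,a,g,E,l,D], logical=[g,E,l,D,A,a]
After op 11 (swap(2, 1)): offset=2, physical=[A,a,g,l,E,D], logical=[g,l,E,D,A,a]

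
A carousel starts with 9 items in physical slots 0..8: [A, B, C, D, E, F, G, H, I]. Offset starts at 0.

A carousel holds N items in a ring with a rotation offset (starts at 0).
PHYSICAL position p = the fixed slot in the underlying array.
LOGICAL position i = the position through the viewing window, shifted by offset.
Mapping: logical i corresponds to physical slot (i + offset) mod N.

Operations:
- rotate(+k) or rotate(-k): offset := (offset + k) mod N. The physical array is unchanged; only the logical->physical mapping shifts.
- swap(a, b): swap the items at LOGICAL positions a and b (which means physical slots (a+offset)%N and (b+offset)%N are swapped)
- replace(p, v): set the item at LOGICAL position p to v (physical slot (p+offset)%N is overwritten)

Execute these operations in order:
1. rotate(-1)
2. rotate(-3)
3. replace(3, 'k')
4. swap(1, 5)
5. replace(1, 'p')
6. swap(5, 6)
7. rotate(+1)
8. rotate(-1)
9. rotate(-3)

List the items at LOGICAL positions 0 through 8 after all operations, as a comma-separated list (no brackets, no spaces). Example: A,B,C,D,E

After op 1 (rotate(-1)): offset=8, physical=[A,B,C,D,E,F,G,H,I], logical=[I,A,B,C,D,E,F,G,H]
After op 2 (rotate(-3)): offset=5, physical=[A,B,C,D,E,F,G,H,I], logical=[F,G,H,I,A,B,C,D,E]
After op 3 (replace(3, 'k')): offset=5, physical=[A,B,C,D,E,F,G,H,k], logical=[F,G,H,k,A,B,C,D,E]
After op 4 (swap(1, 5)): offset=5, physical=[A,G,C,D,E,F,B,H,k], logical=[F,B,H,k,A,G,C,D,E]
After op 5 (replace(1, 'p')): offset=5, physical=[A,G,C,D,E,F,p,H,k], logical=[F,p,H,k,A,G,C,D,E]
After op 6 (swap(5, 6)): offset=5, physical=[A,C,G,D,E,F,p,H,k], logical=[F,p,H,k,A,C,G,D,E]
After op 7 (rotate(+1)): offset=6, physical=[A,C,G,D,E,F,p,H,k], logical=[p,H,k,A,C,G,D,E,F]
After op 8 (rotate(-1)): offset=5, physical=[A,C,G,D,E,F,p,H,k], logical=[F,p,H,k,A,C,G,D,E]
After op 9 (rotate(-3)): offset=2, physical=[A,C,G,D,E,F,p,H,k], logical=[G,D,E,F,p,H,k,A,C]

Answer: G,D,E,F,p,H,k,A,C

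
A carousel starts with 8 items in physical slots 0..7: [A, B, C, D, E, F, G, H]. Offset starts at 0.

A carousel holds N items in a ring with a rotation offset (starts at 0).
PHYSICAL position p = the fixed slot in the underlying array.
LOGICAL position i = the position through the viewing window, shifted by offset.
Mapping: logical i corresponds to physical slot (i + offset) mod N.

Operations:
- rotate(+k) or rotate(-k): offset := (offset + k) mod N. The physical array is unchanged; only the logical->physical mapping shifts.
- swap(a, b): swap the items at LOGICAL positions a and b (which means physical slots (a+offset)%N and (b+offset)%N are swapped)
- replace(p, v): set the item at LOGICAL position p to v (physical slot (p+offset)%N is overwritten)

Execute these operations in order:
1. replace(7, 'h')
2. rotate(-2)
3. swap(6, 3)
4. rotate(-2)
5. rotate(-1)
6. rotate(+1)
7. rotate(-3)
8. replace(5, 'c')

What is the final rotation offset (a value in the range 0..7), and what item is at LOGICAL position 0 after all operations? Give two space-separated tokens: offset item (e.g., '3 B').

After op 1 (replace(7, 'h')): offset=0, physical=[A,B,C,D,E,F,G,h], logical=[A,B,C,D,E,F,G,h]
After op 2 (rotate(-2)): offset=6, physical=[A,B,C,D,E,F,G,h], logical=[G,h,A,B,C,D,E,F]
After op 3 (swap(6, 3)): offset=6, physical=[A,E,C,D,B,F,G,h], logical=[G,h,A,E,C,D,B,F]
After op 4 (rotate(-2)): offset=4, physical=[A,E,C,D,B,F,G,h], logical=[B,F,G,h,A,E,C,D]
After op 5 (rotate(-1)): offset=3, physical=[A,E,C,D,B,F,G,h], logical=[D,B,F,G,h,A,E,C]
After op 6 (rotate(+1)): offset=4, physical=[A,E,C,D,B,F,G,h], logical=[B,F,G,h,A,E,C,D]
After op 7 (rotate(-3)): offset=1, physical=[A,E,C,D,B,F,G,h], logical=[E,C,D,B,F,G,h,A]
After op 8 (replace(5, 'c')): offset=1, physical=[A,E,C,D,B,F,c,h], logical=[E,C,D,B,F,c,h,A]

Answer: 1 E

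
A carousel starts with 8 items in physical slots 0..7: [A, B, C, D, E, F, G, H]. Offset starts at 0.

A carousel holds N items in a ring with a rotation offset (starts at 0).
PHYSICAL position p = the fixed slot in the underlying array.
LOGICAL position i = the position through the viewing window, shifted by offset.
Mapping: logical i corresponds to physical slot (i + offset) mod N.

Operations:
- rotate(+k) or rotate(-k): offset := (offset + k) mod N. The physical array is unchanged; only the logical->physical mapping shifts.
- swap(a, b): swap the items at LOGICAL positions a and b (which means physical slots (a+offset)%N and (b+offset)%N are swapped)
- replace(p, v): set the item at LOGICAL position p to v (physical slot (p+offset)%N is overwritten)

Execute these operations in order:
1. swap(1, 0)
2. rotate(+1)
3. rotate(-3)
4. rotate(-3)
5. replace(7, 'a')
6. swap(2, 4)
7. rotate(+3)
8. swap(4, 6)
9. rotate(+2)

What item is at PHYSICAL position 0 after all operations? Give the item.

Answer: B

Derivation:
After op 1 (swap(1, 0)): offset=0, physical=[B,A,C,D,E,F,G,H], logical=[B,A,C,D,E,F,G,H]
After op 2 (rotate(+1)): offset=1, physical=[B,A,C,D,E,F,G,H], logical=[A,C,D,E,F,G,H,B]
After op 3 (rotate(-3)): offset=6, physical=[B,A,C,D,E,F,G,H], logical=[G,H,B,A,C,D,E,F]
After op 4 (rotate(-3)): offset=3, physical=[B,A,C,D,E,F,G,H], logical=[D,E,F,G,H,B,A,C]
After op 5 (replace(7, 'a')): offset=3, physical=[B,A,a,D,E,F,G,H], logical=[D,E,F,G,H,B,A,a]
After op 6 (swap(2, 4)): offset=3, physical=[B,A,a,D,E,H,G,F], logical=[D,E,H,G,F,B,A,a]
After op 7 (rotate(+3)): offset=6, physical=[B,A,a,D,E,H,G,F], logical=[G,F,B,A,a,D,E,H]
After op 8 (swap(4, 6)): offset=6, physical=[B,A,E,D,a,H,G,F], logical=[G,F,B,A,E,D,a,H]
After op 9 (rotate(+2)): offset=0, physical=[B,A,E,D,a,H,G,F], logical=[B,A,E,D,a,H,G,F]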